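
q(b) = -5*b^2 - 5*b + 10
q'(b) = -10*b - 5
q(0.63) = 4.87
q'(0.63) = -11.30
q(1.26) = -4.24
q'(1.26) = -17.60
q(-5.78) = -128.14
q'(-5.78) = 52.80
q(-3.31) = -28.23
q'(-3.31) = 28.10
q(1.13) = -2.03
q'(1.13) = -16.30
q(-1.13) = 9.27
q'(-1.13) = 6.30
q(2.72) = -40.59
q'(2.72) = -32.20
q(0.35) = 7.64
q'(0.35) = -8.50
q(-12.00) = -650.00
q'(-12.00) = 115.00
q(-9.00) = -350.00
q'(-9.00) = 85.00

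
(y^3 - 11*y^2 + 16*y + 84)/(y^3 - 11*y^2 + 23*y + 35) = (y^2 - 4*y - 12)/(y^2 - 4*y - 5)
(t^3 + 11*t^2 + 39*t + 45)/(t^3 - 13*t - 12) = (t^2 + 8*t + 15)/(t^2 - 3*t - 4)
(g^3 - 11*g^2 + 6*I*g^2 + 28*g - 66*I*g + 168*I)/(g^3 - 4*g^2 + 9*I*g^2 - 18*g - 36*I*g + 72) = (g - 7)/(g + 3*I)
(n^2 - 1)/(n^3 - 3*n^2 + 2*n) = (n + 1)/(n*(n - 2))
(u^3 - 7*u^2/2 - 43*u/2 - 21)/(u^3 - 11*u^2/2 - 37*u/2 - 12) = (u^2 - 5*u - 14)/(u^2 - 7*u - 8)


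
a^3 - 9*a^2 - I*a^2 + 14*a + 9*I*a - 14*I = (a - 7)*(a - 2)*(a - I)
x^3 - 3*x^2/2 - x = x*(x - 2)*(x + 1/2)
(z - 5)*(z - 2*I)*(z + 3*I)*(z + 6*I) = z^4 - 5*z^3 + 7*I*z^3 - 35*I*z^2 + 36*I*z - 180*I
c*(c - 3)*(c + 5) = c^3 + 2*c^2 - 15*c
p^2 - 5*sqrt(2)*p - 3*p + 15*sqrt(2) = (p - 3)*(p - 5*sqrt(2))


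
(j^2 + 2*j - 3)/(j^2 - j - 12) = (j - 1)/(j - 4)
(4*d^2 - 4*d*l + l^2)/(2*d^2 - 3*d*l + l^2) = (2*d - l)/(d - l)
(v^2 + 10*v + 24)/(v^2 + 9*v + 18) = (v + 4)/(v + 3)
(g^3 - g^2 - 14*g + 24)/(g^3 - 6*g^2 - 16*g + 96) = (g^2 - 5*g + 6)/(g^2 - 10*g + 24)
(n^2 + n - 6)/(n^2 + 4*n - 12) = (n + 3)/(n + 6)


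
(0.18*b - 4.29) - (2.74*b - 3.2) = -2.56*b - 1.09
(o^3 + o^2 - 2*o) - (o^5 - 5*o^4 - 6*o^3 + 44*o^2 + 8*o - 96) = -o^5 + 5*o^4 + 7*o^3 - 43*o^2 - 10*o + 96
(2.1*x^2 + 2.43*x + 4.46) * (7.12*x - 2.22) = 14.952*x^3 + 12.6396*x^2 + 26.3606*x - 9.9012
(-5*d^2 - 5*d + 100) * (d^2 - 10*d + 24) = -5*d^4 + 45*d^3 + 30*d^2 - 1120*d + 2400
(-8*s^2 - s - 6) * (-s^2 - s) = 8*s^4 + 9*s^3 + 7*s^2 + 6*s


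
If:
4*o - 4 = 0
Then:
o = 1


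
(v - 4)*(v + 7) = v^2 + 3*v - 28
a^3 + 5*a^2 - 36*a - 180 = (a - 6)*(a + 5)*(a + 6)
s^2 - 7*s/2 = s*(s - 7/2)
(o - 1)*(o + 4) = o^2 + 3*o - 4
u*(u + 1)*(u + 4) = u^3 + 5*u^2 + 4*u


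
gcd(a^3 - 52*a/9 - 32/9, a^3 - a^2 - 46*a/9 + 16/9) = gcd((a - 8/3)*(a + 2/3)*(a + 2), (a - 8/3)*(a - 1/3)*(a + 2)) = a^2 - 2*a/3 - 16/3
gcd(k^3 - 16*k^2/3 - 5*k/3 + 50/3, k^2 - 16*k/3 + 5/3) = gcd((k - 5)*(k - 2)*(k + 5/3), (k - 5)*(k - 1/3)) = k - 5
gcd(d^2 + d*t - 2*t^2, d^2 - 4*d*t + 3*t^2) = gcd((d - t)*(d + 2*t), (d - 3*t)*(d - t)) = -d + t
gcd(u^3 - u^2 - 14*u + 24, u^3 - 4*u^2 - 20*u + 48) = u^2 + 2*u - 8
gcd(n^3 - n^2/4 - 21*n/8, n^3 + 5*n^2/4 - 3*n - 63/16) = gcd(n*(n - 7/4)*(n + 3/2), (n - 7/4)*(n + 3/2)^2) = n^2 - n/4 - 21/8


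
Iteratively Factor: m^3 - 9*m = (m + 3)*(m^2 - 3*m) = m*(m + 3)*(m - 3)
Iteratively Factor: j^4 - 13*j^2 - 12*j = (j + 1)*(j^3 - j^2 - 12*j) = j*(j + 1)*(j^2 - j - 12) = j*(j + 1)*(j + 3)*(j - 4)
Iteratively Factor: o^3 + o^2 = (o)*(o^2 + o) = o*(o + 1)*(o)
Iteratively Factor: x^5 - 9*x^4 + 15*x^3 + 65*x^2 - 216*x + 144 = (x - 1)*(x^4 - 8*x^3 + 7*x^2 + 72*x - 144) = (x - 4)*(x - 1)*(x^3 - 4*x^2 - 9*x + 36) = (x - 4)*(x - 1)*(x + 3)*(x^2 - 7*x + 12) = (x - 4)^2*(x - 1)*(x + 3)*(x - 3)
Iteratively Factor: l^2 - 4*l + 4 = (l - 2)*(l - 2)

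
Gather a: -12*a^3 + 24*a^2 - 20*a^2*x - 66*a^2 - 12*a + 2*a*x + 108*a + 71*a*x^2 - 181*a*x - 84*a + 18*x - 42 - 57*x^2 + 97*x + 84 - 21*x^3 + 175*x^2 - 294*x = -12*a^3 + a^2*(-20*x - 42) + a*(71*x^2 - 179*x + 12) - 21*x^3 + 118*x^2 - 179*x + 42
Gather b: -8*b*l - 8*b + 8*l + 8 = b*(-8*l - 8) + 8*l + 8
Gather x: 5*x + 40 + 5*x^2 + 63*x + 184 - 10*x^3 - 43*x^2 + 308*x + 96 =-10*x^3 - 38*x^2 + 376*x + 320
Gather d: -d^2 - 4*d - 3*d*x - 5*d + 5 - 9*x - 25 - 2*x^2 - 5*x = -d^2 + d*(-3*x - 9) - 2*x^2 - 14*x - 20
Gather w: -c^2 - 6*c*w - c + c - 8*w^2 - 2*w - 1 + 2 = -c^2 - 8*w^2 + w*(-6*c - 2) + 1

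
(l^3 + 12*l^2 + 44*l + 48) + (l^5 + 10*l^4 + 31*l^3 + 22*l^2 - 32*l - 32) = l^5 + 10*l^4 + 32*l^3 + 34*l^2 + 12*l + 16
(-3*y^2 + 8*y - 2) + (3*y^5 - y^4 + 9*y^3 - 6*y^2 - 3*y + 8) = 3*y^5 - y^4 + 9*y^3 - 9*y^2 + 5*y + 6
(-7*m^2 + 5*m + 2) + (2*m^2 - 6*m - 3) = -5*m^2 - m - 1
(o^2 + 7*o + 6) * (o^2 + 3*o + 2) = o^4 + 10*o^3 + 29*o^2 + 32*o + 12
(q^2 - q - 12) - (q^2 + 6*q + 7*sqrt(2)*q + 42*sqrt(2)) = -7*sqrt(2)*q - 7*q - 42*sqrt(2) - 12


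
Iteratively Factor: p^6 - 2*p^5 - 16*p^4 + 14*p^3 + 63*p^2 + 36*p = (p + 3)*(p^5 - 5*p^4 - p^3 + 17*p^2 + 12*p) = (p - 3)*(p + 3)*(p^4 - 2*p^3 - 7*p^2 - 4*p) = (p - 3)*(p + 1)*(p + 3)*(p^3 - 3*p^2 - 4*p) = (p - 4)*(p - 3)*(p + 1)*(p + 3)*(p^2 + p) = p*(p - 4)*(p - 3)*(p + 1)*(p + 3)*(p + 1)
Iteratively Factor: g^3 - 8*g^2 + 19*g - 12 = (g - 4)*(g^2 - 4*g + 3) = (g - 4)*(g - 3)*(g - 1)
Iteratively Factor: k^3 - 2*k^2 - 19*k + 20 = (k - 1)*(k^2 - k - 20) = (k - 5)*(k - 1)*(k + 4)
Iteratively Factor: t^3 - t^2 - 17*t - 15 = (t - 5)*(t^2 + 4*t + 3) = (t - 5)*(t + 1)*(t + 3)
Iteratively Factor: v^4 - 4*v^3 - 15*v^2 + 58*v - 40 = (v + 4)*(v^3 - 8*v^2 + 17*v - 10) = (v - 1)*(v + 4)*(v^2 - 7*v + 10) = (v - 2)*(v - 1)*(v + 4)*(v - 5)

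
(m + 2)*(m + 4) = m^2 + 6*m + 8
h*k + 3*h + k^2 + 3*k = (h + k)*(k + 3)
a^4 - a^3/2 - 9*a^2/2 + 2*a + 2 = (a - 2)*(a - 1)*(a + 1/2)*(a + 2)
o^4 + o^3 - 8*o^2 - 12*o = o*(o - 3)*(o + 2)^2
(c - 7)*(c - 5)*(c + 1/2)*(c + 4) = c^4 - 15*c^3/2 - 17*c^2 + 267*c/2 + 70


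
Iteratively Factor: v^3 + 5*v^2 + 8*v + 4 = (v + 2)*(v^2 + 3*v + 2) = (v + 2)^2*(v + 1)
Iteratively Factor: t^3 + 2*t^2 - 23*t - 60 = (t + 3)*(t^2 - t - 20) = (t - 5)*(t + 3)*(t + 4)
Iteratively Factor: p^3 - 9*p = (p + 3)*(p^2 - 3*p) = (p - 3)*(p + 3)*(p)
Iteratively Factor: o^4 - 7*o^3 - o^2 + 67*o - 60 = (o - 1)*(o^3 - 6*o^2 - 7*o + 60) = (o - 4)*(o - 1)*(o^2 - 2*o - 15) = (o - 5)*(o - 4)*(o - 1)*(o + 3)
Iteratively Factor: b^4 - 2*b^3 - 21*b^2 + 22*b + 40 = (b - 2)*(b^3 - 21*b - 20) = (b - 2)*(b + 4)*(b^2 - 4*b - 5) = (b - 5)*(b - 2)*(b + 4)*(b + 1)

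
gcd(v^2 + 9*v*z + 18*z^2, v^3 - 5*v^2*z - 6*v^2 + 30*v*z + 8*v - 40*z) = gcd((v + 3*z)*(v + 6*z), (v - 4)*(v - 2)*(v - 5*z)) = 1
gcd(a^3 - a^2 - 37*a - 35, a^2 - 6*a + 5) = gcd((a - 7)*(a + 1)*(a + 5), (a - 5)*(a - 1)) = 1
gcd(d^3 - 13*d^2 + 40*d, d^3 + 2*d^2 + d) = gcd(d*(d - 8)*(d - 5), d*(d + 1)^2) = d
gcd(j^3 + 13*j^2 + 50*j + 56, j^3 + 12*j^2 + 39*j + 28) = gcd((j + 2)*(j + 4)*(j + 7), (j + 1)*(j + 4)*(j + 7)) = j^2 + 11*j + 28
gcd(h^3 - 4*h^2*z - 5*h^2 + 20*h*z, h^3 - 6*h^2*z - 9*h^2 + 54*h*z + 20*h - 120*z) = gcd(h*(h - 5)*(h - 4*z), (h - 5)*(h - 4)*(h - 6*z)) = h - 5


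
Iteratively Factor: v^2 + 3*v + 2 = (v + 2)*(v + 1)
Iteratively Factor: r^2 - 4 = (r + 2)*(r - 2)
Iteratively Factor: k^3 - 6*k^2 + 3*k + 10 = (k - 5)*(k^2 - k - 2) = (k - 5)*(k + 1)*(k - 2)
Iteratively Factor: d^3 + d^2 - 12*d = (d - 3)*(d^2 + 4*d) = d*(d - 3)*(d + 4)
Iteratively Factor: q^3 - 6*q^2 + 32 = (q + 2)*(q^2 - 8*q + 16) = (q - 4)*(q + 2)*(q - 4)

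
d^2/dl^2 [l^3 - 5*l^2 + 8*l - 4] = 6*l - 10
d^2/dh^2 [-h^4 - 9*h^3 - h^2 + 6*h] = -12*h^2 - 54*h - 2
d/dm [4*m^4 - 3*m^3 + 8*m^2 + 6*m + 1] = 16*m^3 - 9*m^2 + 16*m + 6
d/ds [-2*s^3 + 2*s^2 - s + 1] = -6*s^2 + 4*s - 1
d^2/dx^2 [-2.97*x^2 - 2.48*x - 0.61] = -5.94000000000000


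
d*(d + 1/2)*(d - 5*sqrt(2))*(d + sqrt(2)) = d^4 - 4*sqrt(2)*d^3 + d^3/2 - 10*d^2 - 2*sqrt(2)*d^2 - 5*d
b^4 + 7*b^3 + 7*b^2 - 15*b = b*(b - 1)*(b + 3)*(b + 5)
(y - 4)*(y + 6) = y^2 + 2*y - 24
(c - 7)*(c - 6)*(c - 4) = c^3 - 17*c^2 + 94*c - 168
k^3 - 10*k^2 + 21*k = k*(k - 7)*(k - 3)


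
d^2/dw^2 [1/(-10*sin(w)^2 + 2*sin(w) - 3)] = 2*(200*sin(w)^4 - 30*sin(w)^3 - 358*sin(w)^2 + 63*sin(w) + 26)/(10*sin(w)^2 - 2*sin(w) + 3)^3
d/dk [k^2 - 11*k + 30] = 2*k - 11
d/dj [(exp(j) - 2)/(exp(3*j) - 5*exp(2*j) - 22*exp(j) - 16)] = ((exp(j) - 2)*(-3*exp(2*j) + 10*exp(j) + 22) + exp(3*j) - 5*exp(2*j) - 22*exp(j) - 16)*exp(j)/(-exp(3*j) + 5*exp(2*j) + 22*exp(j) + 16)^2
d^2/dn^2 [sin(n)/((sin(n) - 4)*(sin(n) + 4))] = -(sin(n)^4 + 94*sin(n)^2 + 160)*sin(n)/((sin(n) - 4)^3*(sin(n) + 4)^3)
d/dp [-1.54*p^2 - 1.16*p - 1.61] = -3.08*p - 1.16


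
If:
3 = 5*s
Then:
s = 3/5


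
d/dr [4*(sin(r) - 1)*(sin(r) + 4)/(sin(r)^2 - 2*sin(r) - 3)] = 4*(-5*sin(r)^2 + 2*sin(r) - 17)*cos(r)/((sin(r) - 3)^2*(sin(r) + 1)^2)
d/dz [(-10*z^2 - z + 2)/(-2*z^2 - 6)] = (-z^2 + 64*z + 3)/(2*(z^4 + 6*z^2 + 9))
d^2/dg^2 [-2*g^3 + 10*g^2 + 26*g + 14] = 20 - 12*g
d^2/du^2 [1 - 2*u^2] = -4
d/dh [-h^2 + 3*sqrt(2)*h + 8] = -2*h + 3*sqrt(2)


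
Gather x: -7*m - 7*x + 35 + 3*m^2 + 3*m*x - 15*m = 3*m^2 - 22*m + x*(3*m - 7) + 35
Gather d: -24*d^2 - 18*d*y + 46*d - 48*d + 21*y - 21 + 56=-24*d^2 + d*(-18*y - 2) + 21*y + 35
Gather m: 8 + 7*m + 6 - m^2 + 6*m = -m^2 + 13*m + 14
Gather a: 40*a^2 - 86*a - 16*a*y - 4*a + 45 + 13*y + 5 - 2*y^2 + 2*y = 40*a^2 + a*(-16*y - 90) - 2*y^2 + 15*y + 50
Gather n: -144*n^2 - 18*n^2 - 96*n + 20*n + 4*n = -162*n^2 - 72*n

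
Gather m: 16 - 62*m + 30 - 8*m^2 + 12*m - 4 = -8*m^2 - 50*m + 42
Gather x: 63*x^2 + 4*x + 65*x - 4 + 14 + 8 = 63*x^2 + 69*x + 18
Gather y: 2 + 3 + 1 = 6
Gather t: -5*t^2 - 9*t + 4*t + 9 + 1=-5*t^2 - 5*t + 10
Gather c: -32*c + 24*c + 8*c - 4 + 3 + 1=0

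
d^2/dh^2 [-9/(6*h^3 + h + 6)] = 18*(18*h*(6*h^3 + h + 6) - (18*h^2 + 1)^2)/(6*h^3 + h + 6)^3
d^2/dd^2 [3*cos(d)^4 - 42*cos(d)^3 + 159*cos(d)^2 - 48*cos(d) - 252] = -48*sin(d)^4 + 696*sin(d)^2 + 159*cos(d)/2 + 189*cos(3*d)/2 - 330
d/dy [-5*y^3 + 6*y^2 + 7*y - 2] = -15*y^2 + 12*y + 7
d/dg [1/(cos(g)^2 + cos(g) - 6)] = (2*cos(g) + 1)*sin(g)/(cos(g)^2 + cos(g) - 6)^2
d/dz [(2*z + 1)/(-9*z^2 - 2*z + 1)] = 2*(9*z^2 + 9*z + 2)/(81*z^4 + 36*z^3 - 14*z^2 - 4*z + 1)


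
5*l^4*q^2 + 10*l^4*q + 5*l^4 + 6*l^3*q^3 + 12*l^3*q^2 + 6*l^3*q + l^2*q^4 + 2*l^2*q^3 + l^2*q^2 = (l + q)*(5*l + q)*(l*q + l)^2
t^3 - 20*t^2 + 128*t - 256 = (t - 8)^2*(t - 4)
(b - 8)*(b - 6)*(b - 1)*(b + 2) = b^4 - 13*b^3 + 32*b^2 + 76*b - 96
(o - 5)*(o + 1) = o^2 - 4*o - 5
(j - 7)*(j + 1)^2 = j^3 - 5*j^2 - 13*j - 7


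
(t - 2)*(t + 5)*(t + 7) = t^3 + 10*t^2 + 11*t - 70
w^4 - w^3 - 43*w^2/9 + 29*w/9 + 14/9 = (w - 7/3)*(w - 1)*(w + 1/3)*(w + 2)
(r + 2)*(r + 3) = r^2 + 5*r + 6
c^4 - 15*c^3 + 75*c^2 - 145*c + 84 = (c - 7)*(c - 4)*(c - 3)*(c - 1)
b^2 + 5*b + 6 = (b + 2)*(b + 3)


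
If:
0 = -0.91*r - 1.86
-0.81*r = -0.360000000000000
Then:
No Solution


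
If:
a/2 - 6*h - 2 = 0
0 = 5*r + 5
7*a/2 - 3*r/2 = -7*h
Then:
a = 10/49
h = -31/98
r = -1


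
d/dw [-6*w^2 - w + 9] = -12*w - 1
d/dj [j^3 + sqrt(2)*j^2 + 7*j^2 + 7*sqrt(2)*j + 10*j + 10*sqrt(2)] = 3*j^2 + 2*sqrt(2)*j + 14*j + 7*sqrt(2) + 10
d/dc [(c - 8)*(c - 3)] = 2*c - 11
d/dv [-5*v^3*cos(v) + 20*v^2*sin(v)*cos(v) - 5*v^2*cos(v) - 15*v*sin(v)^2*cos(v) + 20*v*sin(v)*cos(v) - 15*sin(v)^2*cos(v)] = 5*v^3*sin(v) + 5*v^2*sin(v) - 15*v^2*cos(v) + 20*v^2*cos(2*v) + 15*v*sin(v)/4 - 45*v*sin(3*v)/4 + 20*sqrt(2)*v*sin(2*v + pi/4) - 10*v*cos(v) + 10*sin(2*v) - 45*sin(3*v)/4 + 15*cos(3*v)/4 - 15*sqrt(2)*cos(v + pi/4)/4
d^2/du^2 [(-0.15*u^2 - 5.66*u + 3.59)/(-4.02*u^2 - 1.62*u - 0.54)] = (3.5527136788005e-15*u^4 + 180.982008*u^3 - 350.048736*u^2 - 213.997464*u - 13.072104)/(64.964808*u^6 + 78.539544*u^5 + 57.830112*u^4 + 25.351704*u^3 + 7.768224*u^2 + 1.417176*u + 0.157464)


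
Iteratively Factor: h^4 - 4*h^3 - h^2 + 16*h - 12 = (h - 1)*(h^3 - 3*h^2 - 4*h + 12) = (h - 2)*(h - 1)*(h^2 - h - 6) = (h - 3)*(h - 2)*(h - 1)*(h + 2)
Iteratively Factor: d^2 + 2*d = (d + 2)*(d)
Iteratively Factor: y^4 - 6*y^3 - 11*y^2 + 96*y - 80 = (y - 1)*(y^3 - 5*y^2 - 16*y + 80) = (y - 1)*(y + 4)*(y^2 - 9*y + 20) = (y - 5)*(y - 1)*(y + 4)*(y - 4)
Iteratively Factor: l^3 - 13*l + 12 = (l - 3)*(l^2 + 3*l - 4) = (l - 3)*(l + 4)*(l - 1)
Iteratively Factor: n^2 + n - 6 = (n + 3)*(n - 2)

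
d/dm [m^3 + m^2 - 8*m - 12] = 3*m^2 + 2*m - 8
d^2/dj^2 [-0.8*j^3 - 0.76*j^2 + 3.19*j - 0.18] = -4.8*j - 1.52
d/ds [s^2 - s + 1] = 2*s - 1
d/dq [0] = 0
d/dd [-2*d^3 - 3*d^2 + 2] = 6*d*(-d - 1)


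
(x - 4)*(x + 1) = x^2 - 3*x - 4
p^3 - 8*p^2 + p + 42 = (p - 7)*(p - 3)*(p + 2)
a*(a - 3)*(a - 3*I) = a^3 - 3*a^2 - 3*I*a^2 + 9*I*a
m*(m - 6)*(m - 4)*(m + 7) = m^4 - 3*m^3 - 46*m^2 + 168*m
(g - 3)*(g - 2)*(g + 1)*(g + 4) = g^4 - 15*g^2 + 10*g + 24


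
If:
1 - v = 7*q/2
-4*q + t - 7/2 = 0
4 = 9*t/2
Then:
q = -47/72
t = 8/9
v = 473/144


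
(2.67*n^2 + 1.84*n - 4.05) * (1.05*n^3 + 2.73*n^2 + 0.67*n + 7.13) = 2.8035*n^5 + 9.2211*n^4 + 2.5596*n^3 + 9.2134*n^2 + 10.4057*n - 28.8765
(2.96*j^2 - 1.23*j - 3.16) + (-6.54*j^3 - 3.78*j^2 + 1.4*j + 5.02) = -6.54*j^3 - 0.82*j^2 + 0.17*j + 1.86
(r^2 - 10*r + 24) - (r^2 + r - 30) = 54 - 11*r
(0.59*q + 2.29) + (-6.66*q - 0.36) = 1.93 - 6.07*q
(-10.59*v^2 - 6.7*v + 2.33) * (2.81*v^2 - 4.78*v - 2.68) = -29.7579*v^4 + 31.7932*v^3 + 66.9545*v^2 + 6.8186*v - 6.2444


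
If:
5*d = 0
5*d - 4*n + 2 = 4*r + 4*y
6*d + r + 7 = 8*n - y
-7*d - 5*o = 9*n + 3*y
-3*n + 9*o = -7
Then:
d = 0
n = 5/6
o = -1/2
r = 4/3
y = -5/3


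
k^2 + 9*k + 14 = (k + 2)*(k + 7)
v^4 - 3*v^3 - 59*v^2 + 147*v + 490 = (v - 7)*(v - 5)*(v + 2)*(v + 7)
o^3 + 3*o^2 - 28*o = o*(o - 4)*(o + 7)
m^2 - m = m*(m - 1)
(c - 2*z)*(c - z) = c^2 - 3*c*z + 2*z^2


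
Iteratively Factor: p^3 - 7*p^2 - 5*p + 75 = (p - 5)*(p^2 - 2*p - 15) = (p - 5)^2*(p + 3)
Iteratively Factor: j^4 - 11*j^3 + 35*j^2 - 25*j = (j - 5)*(j^3 - 6*j^2 + 5*j) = (j - 5)^2*(j^2 - j) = j*(j - 5)^2*(j - 1)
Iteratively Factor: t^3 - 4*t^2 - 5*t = (t)*(t^2 - 4*t - 5) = t*(t + 1)*(t - 5)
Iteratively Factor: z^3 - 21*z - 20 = (z + 4)*(z^2 - 4*z - 5) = (z + 1)*(z + 4)*(z - 5)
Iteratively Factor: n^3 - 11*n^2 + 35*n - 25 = (n - 1)*(n^2 - 10*n + 25) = (n - 5)*(n - 1)*(n - 5)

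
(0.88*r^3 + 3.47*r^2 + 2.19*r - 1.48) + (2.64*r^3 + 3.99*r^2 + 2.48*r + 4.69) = 3.52*r^3 + 7.46*r^2 + 4.67*r + 3.21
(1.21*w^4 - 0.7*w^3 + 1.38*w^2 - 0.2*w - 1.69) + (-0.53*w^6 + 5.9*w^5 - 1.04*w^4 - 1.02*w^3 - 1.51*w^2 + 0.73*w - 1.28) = -0.53*w^6 + 5.9*w^5 + 0.17*w^4 - 1.72*w^3 - 0.13*w^2 + 0.53*w - 2.97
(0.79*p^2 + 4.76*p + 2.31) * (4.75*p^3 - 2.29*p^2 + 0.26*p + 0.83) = 3.7525*p^5 + 20.8009*p^4 + 0.277500000000002*p^3 - 3.3966*p^2 + 4.5514*p + 1.9173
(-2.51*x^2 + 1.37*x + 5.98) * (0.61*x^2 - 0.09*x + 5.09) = -1.5311*x^4 + 1.0616*x^3 - 9.2514*x^2 + 6.4351*x + 30.4382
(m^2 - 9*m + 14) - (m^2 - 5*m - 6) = 20 - 4*m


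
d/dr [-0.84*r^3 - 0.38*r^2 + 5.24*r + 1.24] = -2.52*r^2 - 0.76*r + 5.24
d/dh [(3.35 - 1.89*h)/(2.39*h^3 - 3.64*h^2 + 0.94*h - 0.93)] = (9.0342*h^3 - 30.8991*h^2 + 24.388*h - 1.3913)/(5.7121*h^6 - 17.3992*h^5 + 17.7428*h^4 - 11.2886*h^3 + 7.654*h^2 - 1.7484*h + 0.8649)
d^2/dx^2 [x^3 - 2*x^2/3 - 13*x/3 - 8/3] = 6*x - 4/3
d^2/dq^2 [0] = 0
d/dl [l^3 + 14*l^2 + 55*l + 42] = 3*l^2 + 28*l + 55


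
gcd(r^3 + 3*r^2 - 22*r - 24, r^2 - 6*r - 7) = r + 1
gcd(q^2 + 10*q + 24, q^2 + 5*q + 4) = q + 4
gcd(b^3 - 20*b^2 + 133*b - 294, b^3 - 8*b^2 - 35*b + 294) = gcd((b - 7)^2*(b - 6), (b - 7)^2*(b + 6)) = b^2 - 14*b + 49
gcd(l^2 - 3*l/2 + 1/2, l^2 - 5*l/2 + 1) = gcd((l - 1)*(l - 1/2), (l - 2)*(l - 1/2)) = l - 1/2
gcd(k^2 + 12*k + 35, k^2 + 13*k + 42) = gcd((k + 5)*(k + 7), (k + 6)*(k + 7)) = k + 7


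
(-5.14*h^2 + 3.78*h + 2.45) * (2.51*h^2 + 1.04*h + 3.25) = -12.9014*h^4 + 4.1422*h^3 - 6.6243*h^2 + 14.833*h + 7.9625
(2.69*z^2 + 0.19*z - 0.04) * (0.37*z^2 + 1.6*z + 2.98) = 0.9953*z^4 + 4.3743*z^3 + 8.3054*z^2 + 0.5022*z - 0.1192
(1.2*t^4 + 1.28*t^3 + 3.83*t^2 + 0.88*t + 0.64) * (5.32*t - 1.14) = 6.384*t^5 + 5.4416*t^4 + 18.9164*t^3 + 0.3154*t^2 + 2.4016*t - 0.7296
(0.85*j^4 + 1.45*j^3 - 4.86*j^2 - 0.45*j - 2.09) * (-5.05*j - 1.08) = -4.2925*j^5 - 8.2405*j^4 + 22.977*j^3 + 7.5213*j^2 + 11.0405*j + 2.2572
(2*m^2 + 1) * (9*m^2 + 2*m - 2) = 18*m^4 + 4*m^3 + 5*m^2 + 2*m - 2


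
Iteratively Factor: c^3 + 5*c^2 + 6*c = (c + 2)*(c^2 + 3*c) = c*(c + 2)*(c + 3)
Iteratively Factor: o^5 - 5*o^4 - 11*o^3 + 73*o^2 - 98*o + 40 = (o - 5)*(o^4 - 11*o^2 + 18*o - 8) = (o - 5)*(o - 1)*(o^3 + o^2 - 10*o + 8) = (o - 5)*(o - 1)*(o + 4)*(o^2 - 3*o + 2) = (o - 5)*(o - 2)*(o - 1)*(o + 4)*(o - 1)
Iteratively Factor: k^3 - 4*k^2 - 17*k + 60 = (k + 4)*(k^2 - 8*k + 15) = (k - 5)*(k + 4)*(k - 3)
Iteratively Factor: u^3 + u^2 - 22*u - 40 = (u + 4)*(u^2 - 3*u - 10) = (u - 5)*(u + 4)*(u + 2)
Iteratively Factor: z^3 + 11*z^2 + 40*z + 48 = (z + 4)*(z^2 + 7*z + 12) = (z + 3)*(z + 4)*(z + 4)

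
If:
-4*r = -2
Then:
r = 1/2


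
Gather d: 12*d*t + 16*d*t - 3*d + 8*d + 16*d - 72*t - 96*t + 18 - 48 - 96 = d*(28*t + 21) - 168*t - 126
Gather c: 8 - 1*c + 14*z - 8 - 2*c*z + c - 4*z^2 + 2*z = -2*c*z - 4*z^2 + 16*z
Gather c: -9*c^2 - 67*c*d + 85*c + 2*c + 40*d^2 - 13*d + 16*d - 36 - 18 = -9*c^2 + c*(87 - 67*d) + 40*d^2 + 3*d - 54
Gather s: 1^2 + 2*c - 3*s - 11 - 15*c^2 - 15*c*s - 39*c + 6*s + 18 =-15*c^2 - 37*c + s*(3 - 15*c) + 8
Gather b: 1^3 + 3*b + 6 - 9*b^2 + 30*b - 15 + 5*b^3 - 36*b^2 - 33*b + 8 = 5*b^3 - 45*b^2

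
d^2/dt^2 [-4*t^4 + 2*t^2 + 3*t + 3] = 4 - 48*t^2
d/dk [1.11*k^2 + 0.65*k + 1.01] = 2.22*k + 0.65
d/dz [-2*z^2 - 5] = -4*z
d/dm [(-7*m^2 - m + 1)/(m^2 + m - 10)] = 3*(-2*m^2 + 46*m + 3)/(m^4 + 2*m^3 - 19*m^2 - 20*m + 100)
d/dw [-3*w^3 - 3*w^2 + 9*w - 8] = -9*w^2 - 6*w + 9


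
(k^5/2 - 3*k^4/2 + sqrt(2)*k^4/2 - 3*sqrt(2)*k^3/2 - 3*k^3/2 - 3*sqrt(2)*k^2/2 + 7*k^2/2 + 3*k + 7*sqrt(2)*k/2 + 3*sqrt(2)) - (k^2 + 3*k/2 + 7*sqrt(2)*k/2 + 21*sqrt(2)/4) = k^5/2 - 3*k^4/2 + sqrt(2)*k^4/2 - 3*sqrt(2)*k^3/2 - 3*k^3/2 - 3*sqrt(2)*k^2/2 + 5*k^2/2 + 3*k/2 - 9*sqrt(2)/4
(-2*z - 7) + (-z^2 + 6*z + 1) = -z^2 + 4*z - 6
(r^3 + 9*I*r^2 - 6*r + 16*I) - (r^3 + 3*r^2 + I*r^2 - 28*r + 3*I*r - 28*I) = -3*r^2 + 8*I*r^2 + 22*r - 3*I*r + 44*I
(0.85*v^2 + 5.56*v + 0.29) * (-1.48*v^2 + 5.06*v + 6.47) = -1.258*v^4 - 3.9278*v^3 + 33.2039*v^2 + 37.4406*v + 1.8763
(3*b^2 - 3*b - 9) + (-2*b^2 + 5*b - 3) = b^2 + 2*b - 12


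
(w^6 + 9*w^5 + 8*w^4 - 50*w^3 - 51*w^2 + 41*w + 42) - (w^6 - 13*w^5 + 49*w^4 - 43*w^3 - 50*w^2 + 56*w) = 22*w^5 - 41*w^4 - 7*w^3 - w^2 - 15*w + 42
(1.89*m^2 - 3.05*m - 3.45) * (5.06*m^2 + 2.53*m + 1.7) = 9.5634*m^4 - 10.6513*m^3 - 21.9605*m^2 - 13.9135*m - 5.865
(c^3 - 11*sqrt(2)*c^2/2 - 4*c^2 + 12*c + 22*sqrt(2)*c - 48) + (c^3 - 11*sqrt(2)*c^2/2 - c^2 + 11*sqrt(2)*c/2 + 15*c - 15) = 2*c^3 - 11*sqrt(2)*c^2 - 5*c^2 + 27*c + 55*sqrt(2)*c/2 - 63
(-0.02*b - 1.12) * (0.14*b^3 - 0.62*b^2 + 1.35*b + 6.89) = -0.0028*b^4 - 0.1444*b^3 + 0.6674*b^2 - 1.6498*b - 7.7168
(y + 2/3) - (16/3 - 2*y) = 3*y - 14/3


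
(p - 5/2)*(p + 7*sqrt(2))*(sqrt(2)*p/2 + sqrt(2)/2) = sqrt(2)*p^3/2 - 3*sqrt(2)*p^2/4 + 7*p^2 - 21*p/2 - 5*sqrt(2)*p/4 - 35/2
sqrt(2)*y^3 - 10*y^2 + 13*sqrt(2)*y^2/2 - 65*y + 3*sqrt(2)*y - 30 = (y + 6)*(y - 5*sqrt(2))*(sqrt(2)*y + sqrt(2)/2)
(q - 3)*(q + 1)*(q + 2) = q^3 - 7*q - 6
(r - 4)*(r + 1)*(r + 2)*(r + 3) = r^4 + 2*r^3 - 13*r^2 - 38*r - 24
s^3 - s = s*(s - 1)*(s + 1)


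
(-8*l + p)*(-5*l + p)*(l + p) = 40*l^3 + 27*l^2*p - 12*l*p^2 + p^3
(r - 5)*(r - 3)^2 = r^3 - 11*r^2 + 39*r - 45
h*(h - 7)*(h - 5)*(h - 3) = h^4 - 15*h^3 + 71*h^2 - 105*h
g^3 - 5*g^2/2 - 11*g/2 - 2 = (g - 4)*(g + 1/2)*(g + 1)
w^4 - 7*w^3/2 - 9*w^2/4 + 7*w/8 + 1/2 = (w - 4)*(w - 1/2)*(w + 1/2)^2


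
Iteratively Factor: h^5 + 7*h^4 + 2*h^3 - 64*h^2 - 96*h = (h + 4)*(h^4 + 3*h^3 - 10*h^2 - 24*h) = h*(h + 4)*(h^3 + 3*h^2 - 10*h - 24) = h*(h + 2)*(h + 4)*(h^2 + h - 12) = h*(h - 3)*(h + 2)*(h + 4)*(h + 4)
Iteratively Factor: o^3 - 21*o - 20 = (o + 1)*(o^2 - o - 20) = (o - 5)*(o + 1)*(o + 4)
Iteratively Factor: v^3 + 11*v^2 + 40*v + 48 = (v + 4)*(v^2 + 7*v + 12) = (v + 4)^2*(v + 3)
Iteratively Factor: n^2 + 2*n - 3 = (n + 3)*(n - 1)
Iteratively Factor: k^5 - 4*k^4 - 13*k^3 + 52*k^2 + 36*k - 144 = (k + 2)*(k^4 - 6*k^3 - k^2 + 54*k - 72) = (k + 2)*(k + 3)*(k^3 - 9*k^2 + 26*k - 24) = (k - 4)*(k + 2)*(k + 3)*(k^2 - 5*k + 6) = (k - 4)*(k - 3)*(k + 2)*(k + 3)*(k - 2)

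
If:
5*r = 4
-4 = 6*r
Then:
No Solution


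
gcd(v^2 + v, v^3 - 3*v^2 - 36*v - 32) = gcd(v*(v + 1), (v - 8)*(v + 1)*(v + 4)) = v + 1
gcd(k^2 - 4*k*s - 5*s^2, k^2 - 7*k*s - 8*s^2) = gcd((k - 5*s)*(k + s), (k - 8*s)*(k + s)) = k + s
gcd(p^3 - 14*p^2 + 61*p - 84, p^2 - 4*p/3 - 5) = p - 3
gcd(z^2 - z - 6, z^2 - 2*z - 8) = z + 2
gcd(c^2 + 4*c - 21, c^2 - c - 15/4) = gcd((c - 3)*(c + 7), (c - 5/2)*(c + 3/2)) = 1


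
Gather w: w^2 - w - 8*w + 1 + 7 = w^2 - 9*w + 8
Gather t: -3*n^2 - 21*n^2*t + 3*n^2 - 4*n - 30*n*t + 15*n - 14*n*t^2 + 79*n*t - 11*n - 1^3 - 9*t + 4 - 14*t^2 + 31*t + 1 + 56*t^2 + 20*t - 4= t^2*(42 - 14*n) + t*(-21*n^2 + 49*n + 42)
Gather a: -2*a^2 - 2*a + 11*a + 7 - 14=-2*a^2 + 9*a - 7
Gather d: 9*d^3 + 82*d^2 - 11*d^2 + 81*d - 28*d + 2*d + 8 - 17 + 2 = 9*d^3 + 71*d^2 + 55*d - 7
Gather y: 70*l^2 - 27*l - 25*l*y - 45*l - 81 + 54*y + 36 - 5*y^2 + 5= 70*l^2 - 72*l - 5*y^2 + y*(54 - 25*l) - 40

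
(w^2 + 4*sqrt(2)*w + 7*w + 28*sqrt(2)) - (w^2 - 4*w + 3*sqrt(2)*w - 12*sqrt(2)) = sqrt(2)*w + 11*w + 40*sqrt(2)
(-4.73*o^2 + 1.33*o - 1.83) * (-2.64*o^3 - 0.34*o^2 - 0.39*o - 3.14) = 12.4872*o^5 - 1.903*o^4 + 6.2237*o^3 + 14.9557*o^2 - 3.4625*o + 5.7462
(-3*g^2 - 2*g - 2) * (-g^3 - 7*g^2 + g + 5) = 3*g^5 + 23*g^4 + 13*g^3 - 3*g^2 - 12*g - 10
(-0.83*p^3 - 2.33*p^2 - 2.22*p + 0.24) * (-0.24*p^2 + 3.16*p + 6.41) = 0.1992*p^5 - 2.0636*p^4 - 12.1503*p^3 - 22.0081*p^2 - 13.4718*p + 1.5384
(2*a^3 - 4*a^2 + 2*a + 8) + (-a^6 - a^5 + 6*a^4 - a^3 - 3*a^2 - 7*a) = -a^6 - a^5 + 6*a^4 + a^3 - 7*a^2 - 5*a + 8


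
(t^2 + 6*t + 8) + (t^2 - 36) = 2*t^2 + 6*t - 28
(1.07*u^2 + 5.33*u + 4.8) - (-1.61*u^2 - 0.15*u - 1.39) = 2.68*u^2 + 5.48*u + 6.19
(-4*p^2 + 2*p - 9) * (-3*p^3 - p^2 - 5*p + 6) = 12*p^5 - 2*p^4 + 45*p^3 - 25*p^2 + 57*p - 54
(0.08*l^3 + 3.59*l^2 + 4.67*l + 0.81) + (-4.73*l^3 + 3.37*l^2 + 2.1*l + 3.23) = -4.65*l^3 + 6.96*l^2 + 6.77*l + 4.04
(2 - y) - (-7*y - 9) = 6*y + 11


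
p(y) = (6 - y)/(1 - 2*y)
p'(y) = -1/(1 - 2*y) + 2*(6 - y)/(1 - 2*y)^2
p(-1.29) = 2.04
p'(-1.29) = 0.86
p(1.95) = -1.40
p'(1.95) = 1.31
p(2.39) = -0.96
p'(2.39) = 0.77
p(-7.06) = 0.86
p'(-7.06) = 0.05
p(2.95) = -0.62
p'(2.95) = 0.46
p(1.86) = -1.52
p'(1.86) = 1.49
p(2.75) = -0.72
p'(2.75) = 0.54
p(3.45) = -0.43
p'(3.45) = 0.32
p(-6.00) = 0.92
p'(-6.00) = 0.07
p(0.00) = 6.00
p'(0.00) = 11.00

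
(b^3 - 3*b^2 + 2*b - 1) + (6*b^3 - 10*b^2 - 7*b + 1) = 7*b^3 - 13*b^2 - 5*b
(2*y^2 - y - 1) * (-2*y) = -4*y^3 + 2*y^2 + 2*y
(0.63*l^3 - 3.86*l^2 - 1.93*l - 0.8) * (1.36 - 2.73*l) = -1.7199*l^4 + 11.3946*l^3 + 0.0192999999999994*l^2 - 0.4408*l - 1.088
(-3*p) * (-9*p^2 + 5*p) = 27*p^3 - 15*p^2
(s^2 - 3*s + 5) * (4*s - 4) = 4*s^3 - 16*s^2 + 32*s - 20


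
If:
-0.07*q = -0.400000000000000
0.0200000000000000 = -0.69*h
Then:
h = -0.03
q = 5.71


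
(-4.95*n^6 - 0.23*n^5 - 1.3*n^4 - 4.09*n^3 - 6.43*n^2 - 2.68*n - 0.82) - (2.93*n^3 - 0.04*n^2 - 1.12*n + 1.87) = -4.95*n^6 - 0.23*n^5 - 1.3*n^4 - 7.02*n^3 - 6.39*n^2 - 1.56*n - 2.69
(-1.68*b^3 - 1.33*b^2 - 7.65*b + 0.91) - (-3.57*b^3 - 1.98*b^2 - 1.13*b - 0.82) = 1.89*b^3 + 0.65*b^2 - 6.52*b + 1.73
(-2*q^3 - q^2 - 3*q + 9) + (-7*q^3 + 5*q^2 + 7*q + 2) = -9*q^3 + 4*q^2 + 4*q + 11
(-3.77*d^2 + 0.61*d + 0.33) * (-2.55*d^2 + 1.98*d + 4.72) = 9.6135*d^4 - 9.0201*d^3 - 17.4281*d^2 + 3.5326*d + 1.5576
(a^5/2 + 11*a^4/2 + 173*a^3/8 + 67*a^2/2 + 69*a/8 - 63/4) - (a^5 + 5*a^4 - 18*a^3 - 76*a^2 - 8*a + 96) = -a^5/2 + a^4/2 + 317*a^3/8 + 219*a^2/2 + 133*a/8 - 447/4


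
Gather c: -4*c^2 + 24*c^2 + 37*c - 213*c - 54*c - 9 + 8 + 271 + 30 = 20*c^2 - 230*c + 300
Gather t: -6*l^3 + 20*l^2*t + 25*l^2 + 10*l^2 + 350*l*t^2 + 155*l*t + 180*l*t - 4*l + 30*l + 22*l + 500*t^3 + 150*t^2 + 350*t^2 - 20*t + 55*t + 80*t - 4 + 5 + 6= -6*l^3 + 35*l^2 + 48*l + 500*t^3 + t^2*(350*l + 500) + t*(20*l^2 + 335*l + 115) + 7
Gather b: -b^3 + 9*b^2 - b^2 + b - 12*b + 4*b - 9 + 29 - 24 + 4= -b^3 + 8*b^2 - 7*b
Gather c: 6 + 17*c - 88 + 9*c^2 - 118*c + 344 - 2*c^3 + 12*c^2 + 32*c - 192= -2*c^3 + 21*c^2 - 69*c + 70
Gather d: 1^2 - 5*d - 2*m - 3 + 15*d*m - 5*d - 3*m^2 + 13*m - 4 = d*(15*m - 10) - 3*m^2 + 11*m - 6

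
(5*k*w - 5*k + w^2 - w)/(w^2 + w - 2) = (5*k + w)/(w + 2)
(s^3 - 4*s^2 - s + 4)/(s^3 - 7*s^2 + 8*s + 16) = (s - 1)/(s - 4)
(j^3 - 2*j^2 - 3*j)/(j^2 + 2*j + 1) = j*(j - 3)/(j + 1)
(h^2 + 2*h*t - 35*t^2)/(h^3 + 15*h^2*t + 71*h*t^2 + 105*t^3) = (h - 5*t)/(h^2 + 8*h*t + 15*t^2)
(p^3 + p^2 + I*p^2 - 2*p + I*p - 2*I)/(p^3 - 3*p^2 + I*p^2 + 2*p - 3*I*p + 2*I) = (p + 2)/(p - 2)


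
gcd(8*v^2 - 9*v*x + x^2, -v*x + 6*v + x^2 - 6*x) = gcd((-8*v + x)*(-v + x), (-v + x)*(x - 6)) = -v + x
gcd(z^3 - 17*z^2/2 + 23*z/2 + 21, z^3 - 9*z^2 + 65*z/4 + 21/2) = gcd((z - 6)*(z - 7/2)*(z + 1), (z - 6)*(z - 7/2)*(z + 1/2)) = z^2 - 19*z/2 + 21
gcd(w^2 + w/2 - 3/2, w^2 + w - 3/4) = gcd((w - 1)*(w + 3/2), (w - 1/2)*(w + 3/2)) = w + 3/2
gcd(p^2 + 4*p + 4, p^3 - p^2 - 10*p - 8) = p + 2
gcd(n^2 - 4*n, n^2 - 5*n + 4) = n - 4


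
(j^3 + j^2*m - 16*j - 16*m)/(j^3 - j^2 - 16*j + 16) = (j + m)/(j - 1)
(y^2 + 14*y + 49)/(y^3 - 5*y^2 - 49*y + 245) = (y + 7)/(y^2 - 12*y + 35)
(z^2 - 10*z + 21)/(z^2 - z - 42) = (z - 3)/(z + 6)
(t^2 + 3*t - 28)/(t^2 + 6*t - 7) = (t - 4)/(t - 1)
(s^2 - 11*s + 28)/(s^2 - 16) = (s - 7)/(s + 4)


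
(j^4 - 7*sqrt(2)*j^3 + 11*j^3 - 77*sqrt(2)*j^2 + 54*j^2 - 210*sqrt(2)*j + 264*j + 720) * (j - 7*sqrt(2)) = j^5 - 14*sqrt(2)*j^4 + 11*j^4 - 154*sqrt(2)*j^3 + 152*j^3 - 588*sqrt(2)*j^2 + 1342*j^2 - 1848*sqrt(2)*j + 3660*j - 5040*sqrt(2)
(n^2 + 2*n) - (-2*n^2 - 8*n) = 3*n^2 + 10*n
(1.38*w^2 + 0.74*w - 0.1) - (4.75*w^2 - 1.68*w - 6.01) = -3.37*w^2 + 2.42*w + 5.91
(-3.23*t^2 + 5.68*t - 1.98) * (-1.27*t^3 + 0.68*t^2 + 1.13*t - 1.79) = 4.1021*t^5 - 9.41*t^4 + 2.7271*t^3 + 10.8537*t^2 - 12.4046*t + 3.5442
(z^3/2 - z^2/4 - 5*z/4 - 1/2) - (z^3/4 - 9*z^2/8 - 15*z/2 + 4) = z^3/4 + 7*z^2/8 + 25*z/4 - 9/2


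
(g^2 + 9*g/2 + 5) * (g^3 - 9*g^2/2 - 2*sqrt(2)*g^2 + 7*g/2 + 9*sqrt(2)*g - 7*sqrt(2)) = g^5 - 2*sqrt(2)*g^4 - 47*g^3/4 - 27*g^2/4 + 47*sqrt(2)*g^2/2 + 35*g/2 + 27*sqrt(2)*g/2 - 35*sqrt(2)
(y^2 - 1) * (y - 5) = y^3 - 5*y^2 - y + 5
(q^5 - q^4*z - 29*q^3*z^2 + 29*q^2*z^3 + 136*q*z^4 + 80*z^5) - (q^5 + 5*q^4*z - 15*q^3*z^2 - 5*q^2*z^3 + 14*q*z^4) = -6*q^4*z - 14*q^3*z^2 + 34*q^2*z^3 + 122*q*z^4 + 80*z^5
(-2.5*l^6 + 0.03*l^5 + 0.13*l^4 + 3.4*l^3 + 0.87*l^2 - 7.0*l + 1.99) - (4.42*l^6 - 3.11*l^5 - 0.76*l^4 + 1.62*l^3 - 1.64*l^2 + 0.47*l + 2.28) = -6.92*l^6 + 3.14*l^5 + 0.89*l^4 + 1.78*l^3 + 2.51*l^2 - 7.47*l - 0.29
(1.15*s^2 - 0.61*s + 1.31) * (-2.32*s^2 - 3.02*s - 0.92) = -2.668*s^4 - 2.0578*s^3 - 2.255*s^2 - 3.395*s - 1.2052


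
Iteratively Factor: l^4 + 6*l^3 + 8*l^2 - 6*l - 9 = (l + 3)*(l^3 + 3*l^2 - l - 3) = (l - 1)*(l + 3)*(l^2 + 4*l + 3) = (l - 1)*(l + 3)^2*(l + 1)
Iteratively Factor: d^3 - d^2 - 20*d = (d + 4)*(d^2 - 5*d) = (d - 5)*(d + 4)*(d)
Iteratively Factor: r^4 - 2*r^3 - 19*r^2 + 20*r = (r)*(r^3 - 2*r^2 - 19*r + 20) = r*(r + 4)*(r^2 - 6*r + 5) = r*(r - 1)*(r + 4)*(r - 5)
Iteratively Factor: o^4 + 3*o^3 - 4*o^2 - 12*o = (o - 2)*(o^3 + 5*o^2 + 6*o) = (o - 2)*(o + 2)*(o^2 + 3*o) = o*(o - 2)*(o + 2)*(o + 3)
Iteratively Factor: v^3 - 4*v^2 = (v - 4)*(v^2) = v*(v - 4)*(v)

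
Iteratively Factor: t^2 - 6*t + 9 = (t - 3)*(t - 3)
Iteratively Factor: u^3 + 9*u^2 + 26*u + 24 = (u + 3)*(u^2 + 6*u + 8) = (u + 3)*(u + 4)*(u + 2)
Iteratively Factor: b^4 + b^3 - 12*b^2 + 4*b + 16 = (b - 2)*(b^3 + 3*b^2 - 6*b - 8) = (b - 2)*(b + 1)*(b^2 + 2*b - 8) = (b - 2)^2*(b + 1)*(b + 4)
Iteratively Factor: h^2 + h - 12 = (h + 4)*(h - 3)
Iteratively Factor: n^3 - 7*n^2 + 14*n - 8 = (n - 1)*(n^2 - 6*n + 8) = (n - 2)*(n - 1)*(n - 4)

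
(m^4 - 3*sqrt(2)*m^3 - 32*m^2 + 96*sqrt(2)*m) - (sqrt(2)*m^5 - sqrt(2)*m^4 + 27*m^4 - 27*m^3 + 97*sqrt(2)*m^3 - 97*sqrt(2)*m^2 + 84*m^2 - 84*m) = -sqrt(2)*m^5 - 26*m^4 + sqrt(2)*m^4 - 100*sqrt(2)*m^3 + 27*m^3 - 116*m^2 + 97*sqrt(2)*m^2 + 84*m + 96*sqrt(2)*m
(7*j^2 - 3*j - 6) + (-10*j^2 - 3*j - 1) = -3*j^2 - 6*j - 7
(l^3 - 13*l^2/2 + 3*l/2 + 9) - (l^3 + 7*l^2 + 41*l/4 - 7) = -27*l^2/2 - 35*l/4 + 16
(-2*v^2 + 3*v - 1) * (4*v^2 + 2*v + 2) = -8*v^4 + 8*v^3 - 2*v^2 + 4*v - 2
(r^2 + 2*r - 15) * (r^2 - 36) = r^4 + 2*r^3 - 51*r^2 - 72*r + 540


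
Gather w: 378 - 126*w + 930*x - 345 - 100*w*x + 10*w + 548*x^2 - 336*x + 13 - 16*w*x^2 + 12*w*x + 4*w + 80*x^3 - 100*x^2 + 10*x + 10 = w*(-16*x^2 - 88*x - 112) + 80*x^3 + 448*x^2 + 604*x + 56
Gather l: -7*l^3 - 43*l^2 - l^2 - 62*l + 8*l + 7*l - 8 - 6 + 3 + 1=-7*l^3 - 44*l^2 - 47*l - 10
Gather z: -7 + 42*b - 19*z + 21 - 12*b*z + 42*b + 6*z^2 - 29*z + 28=84*b + 6*z^2 + z*(-12*b - 48) + 42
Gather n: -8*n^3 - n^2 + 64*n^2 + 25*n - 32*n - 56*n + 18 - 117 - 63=-8*n^3 + 63*n^2 - 63*n - 162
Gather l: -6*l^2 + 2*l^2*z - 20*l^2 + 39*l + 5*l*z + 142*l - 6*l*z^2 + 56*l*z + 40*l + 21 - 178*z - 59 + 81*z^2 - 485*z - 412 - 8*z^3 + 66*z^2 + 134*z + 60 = l^2*(2*z - 26) + l*(-6*z^2 + 61*z + 221) - 8*z^3 + 147*z^2 - 529*z - 390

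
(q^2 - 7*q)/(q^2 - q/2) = 2*(q - 7)/(2*q - 1)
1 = 1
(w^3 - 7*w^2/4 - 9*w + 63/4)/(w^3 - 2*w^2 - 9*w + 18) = (w - 7/4)/(w - 2)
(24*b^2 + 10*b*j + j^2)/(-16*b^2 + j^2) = (-6*b - j)/(4*b - j)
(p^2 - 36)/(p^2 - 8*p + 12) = (p + 6)/(p - 2)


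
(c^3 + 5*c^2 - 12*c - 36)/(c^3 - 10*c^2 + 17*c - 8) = (c^3 + 5*c^2 - 12*c - 36)/(c^3 - 10*c^2 + 17*c - 8)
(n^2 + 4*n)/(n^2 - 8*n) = (n + 4)/(n - 8)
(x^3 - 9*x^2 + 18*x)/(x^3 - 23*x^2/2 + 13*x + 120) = 2*x*(x - 3)/(2*x^2 - 11*x - 40)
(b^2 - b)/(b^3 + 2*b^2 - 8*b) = (b - 1)/(b^2 + 2*b - 8)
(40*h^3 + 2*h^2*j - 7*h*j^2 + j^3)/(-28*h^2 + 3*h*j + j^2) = (-10*h^2 - 3*h*j + j^2)/(7*h + j)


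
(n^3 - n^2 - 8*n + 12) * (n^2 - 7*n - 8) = n^5 - 8*n^4 - 9*n^3 + 76*n^2 - 20*n - 96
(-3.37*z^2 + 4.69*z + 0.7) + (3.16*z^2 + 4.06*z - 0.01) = -0.21*z^2 + 8.75*z + 0.69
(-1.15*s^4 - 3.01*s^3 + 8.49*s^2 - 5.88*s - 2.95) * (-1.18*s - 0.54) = 1.357*s^5 + 4.1728*s^4 - 8.3928*s^3 + 2.3538*s^2 + 6.6562*s + 1.593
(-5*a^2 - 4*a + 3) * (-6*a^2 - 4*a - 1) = 30*a^4 + 44*a^3 + 3*a^2 - 8*a - 3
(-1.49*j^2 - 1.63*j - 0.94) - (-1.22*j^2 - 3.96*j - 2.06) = -0.27*j^2 + 2.33*j + 1.12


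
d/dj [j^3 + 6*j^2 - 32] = 3*j*(j + 4)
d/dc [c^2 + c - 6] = 2*c + 1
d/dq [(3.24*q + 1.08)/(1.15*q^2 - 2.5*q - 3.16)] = (3.726*q^2 - 8.1*q - (2.3*q - 2.5)*(3.24*q + 1.08) - 10.2384)/(-1.15*q^2 + 2.5*q + 3.16)^2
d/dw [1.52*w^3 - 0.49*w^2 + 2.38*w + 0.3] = 4.56*w^2 - 0.98*w + 2.38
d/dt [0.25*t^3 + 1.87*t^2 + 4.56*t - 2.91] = 0.75*t^2 + 3.74*t + 4.56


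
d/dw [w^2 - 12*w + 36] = 2*w - 12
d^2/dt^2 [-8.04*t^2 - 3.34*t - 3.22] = -16.0800000000000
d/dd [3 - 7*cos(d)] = 7*sin(d)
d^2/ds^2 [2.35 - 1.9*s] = 0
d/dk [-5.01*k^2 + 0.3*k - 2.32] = 0.3 - 10.02*k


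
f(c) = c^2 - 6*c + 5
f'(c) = 2*c - 6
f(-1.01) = 12.08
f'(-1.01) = -8.02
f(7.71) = 18.18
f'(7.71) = 9.42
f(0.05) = 4.70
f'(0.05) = -5.90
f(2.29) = -3.50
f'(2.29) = -1.42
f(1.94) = -2.88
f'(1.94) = -2.12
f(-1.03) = 12.24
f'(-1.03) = -8.06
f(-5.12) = 61.93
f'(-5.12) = -16.24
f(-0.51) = 8.32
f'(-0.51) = -7.02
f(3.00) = -4.00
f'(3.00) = 0.00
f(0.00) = 5.00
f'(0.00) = -6.00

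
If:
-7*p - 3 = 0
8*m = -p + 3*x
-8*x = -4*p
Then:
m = -3/112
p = -3/7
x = -3/14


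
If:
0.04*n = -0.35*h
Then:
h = -0.114285714285714*n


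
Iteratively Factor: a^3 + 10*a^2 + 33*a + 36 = (a + 3)*(a^2 + 7*a + 12) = (a + 3)^2*(a + 4)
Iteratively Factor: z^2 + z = (z + 1)*(z)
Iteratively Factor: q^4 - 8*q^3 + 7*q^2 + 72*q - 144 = (q - 4)*(q^3 - 4*q^2 - 9*q + 36) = (q - 4)^2*(q^2 - 9) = (q - 4)^2*(q - 3)*(q + 3)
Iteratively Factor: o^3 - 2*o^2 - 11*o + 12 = (o - 4)*(o^2 + 2*o - 3) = (o - 4)*(o + 3)*(o - 1)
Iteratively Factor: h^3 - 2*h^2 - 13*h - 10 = (h + 2)*(h^2 - 4*h - 5) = (h + 1)*(h + 2)*(h - 5)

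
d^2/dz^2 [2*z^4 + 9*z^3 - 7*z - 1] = 6*z*(4*z + 9)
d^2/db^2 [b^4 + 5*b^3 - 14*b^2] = 12*b^2 + 30*b - 28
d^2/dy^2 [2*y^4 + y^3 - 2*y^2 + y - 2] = 24*y^2 + 6*y - 4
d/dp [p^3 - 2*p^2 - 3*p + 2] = 3*p^2 - 4*p - 3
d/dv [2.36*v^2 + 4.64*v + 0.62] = 4.72*v + 4.64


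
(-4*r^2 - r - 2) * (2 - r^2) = 4*r^4 + r^3 - 6*r^2 - 2*r - 4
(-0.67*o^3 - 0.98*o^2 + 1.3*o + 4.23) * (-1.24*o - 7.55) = 0.8308*o^4 + 6.2737*o^3 + 5.787*o^2 - 15.0602*o - 31.9365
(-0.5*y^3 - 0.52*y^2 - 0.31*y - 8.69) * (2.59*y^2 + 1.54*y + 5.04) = -1.295*y^5 - 2.1168*y^4 - 4.1237*y^3 - 25.6053*y^2 - 14.945*y - 43.7976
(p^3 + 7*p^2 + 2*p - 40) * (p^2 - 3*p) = p^5 + 4*p^4 - 19*p^3 - 46*p^2 + 120*p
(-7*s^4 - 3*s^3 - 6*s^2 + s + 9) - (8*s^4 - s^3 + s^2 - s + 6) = -15*s^4 - 2*s^3 - 7*s^2 + 2*s + 3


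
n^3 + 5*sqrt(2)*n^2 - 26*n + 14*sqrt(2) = (n - sqrt(2))^2*(n + 7*sqrt(2))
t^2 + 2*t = t*(t + 2)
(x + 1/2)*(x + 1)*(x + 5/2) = x^3 + 4*x^2 + 17*x/4 + 5/4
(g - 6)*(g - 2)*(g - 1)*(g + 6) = g^4 - 3*g^3 - 34*g^2 + 108*g - 72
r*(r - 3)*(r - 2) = r^3 - 5*r^2 + 6*r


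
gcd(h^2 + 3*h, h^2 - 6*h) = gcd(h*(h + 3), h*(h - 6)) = h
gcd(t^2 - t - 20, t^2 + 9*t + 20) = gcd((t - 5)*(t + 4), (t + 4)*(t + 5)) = t + 4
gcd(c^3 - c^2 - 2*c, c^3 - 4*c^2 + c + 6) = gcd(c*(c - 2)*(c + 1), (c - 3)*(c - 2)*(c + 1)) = c^2 - c - 2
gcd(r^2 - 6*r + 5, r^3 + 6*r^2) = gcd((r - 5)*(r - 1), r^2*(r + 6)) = 1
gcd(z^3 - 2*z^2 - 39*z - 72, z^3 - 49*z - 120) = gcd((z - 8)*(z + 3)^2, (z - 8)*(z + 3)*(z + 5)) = z^2 - 5*z - 24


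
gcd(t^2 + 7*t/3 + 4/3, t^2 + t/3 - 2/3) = t + 1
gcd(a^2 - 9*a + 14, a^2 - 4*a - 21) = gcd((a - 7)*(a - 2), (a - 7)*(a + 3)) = a - 7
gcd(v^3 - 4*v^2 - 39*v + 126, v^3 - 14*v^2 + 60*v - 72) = 1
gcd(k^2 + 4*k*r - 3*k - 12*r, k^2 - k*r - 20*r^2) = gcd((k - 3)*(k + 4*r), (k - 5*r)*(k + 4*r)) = k + 4*r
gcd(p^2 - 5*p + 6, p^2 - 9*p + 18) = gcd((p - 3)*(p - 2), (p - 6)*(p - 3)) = p - 3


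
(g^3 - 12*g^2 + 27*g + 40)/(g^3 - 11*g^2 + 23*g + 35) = (g - 8)/(g - 7)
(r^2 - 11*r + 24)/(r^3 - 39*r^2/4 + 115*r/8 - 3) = 8*(r - 3)/(8*r^2 - 14*r + 3)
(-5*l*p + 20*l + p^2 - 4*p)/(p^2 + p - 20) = (-5*l + p)/(p + 5)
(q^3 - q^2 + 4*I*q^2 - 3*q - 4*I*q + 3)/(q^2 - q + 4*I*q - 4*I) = (q^2 + 4*I*q - 3)/(q + 4*I)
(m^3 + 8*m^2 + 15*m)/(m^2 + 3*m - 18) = m*(m^2 + 8*m + 15)/(m^2 + 3*m - 18)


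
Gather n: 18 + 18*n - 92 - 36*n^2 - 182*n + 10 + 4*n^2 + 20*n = -32*n^2 - 144*n - 64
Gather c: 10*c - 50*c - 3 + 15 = 12 - 40*c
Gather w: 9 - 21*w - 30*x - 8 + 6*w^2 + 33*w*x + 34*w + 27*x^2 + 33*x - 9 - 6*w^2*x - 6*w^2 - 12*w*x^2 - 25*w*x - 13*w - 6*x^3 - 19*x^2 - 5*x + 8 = -6*w^2*x + w*(-12*x^2 + 8*x) - 6*x^3 + 8*x^2 - 2*x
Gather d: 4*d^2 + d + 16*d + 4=4*d^2 + 17*d + 4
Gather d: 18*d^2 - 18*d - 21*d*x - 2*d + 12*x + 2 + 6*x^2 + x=18*d^2 + d*(-21*x - 20) + 6*x^2 + 13*x + 2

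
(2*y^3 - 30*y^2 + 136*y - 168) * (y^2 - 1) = 2*y^5 - 30*y^4 + 134*y^3 - 138*y^2 - 136*y + 168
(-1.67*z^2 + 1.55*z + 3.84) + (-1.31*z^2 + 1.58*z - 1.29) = -2.98*z^2 + 3.13*z + 2.55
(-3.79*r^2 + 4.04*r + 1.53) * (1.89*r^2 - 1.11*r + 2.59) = -7.1631*r^4 + 11.8425*r^3 - 11.4088*r^2 + 8.7653*r + 3.9627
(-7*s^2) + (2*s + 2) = -7*s^2 + 2*s + 2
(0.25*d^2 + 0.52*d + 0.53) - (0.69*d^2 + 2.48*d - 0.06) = -0.44*d^2 - 1.96*d + 0.59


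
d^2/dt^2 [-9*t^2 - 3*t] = -18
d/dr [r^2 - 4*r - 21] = 2*r - 4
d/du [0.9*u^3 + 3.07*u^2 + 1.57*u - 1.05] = 2.7*u^2 + 6.14*u + 1.57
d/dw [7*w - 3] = 7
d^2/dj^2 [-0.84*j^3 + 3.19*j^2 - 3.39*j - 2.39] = 6.38 - 5.04*j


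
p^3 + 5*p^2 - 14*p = p*(p - 2)*(p + 7)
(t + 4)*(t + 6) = t^2 + 10*t + 24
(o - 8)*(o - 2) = o^2 - 10*o + 16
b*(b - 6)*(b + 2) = b^3 - 4*b^2 - 12*b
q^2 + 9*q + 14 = (q + 2)*(q + 7)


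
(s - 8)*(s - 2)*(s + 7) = s^3 - 3*s^2 - 54*s + 112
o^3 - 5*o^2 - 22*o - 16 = (o - 8)*(o + 1)*(o + 2)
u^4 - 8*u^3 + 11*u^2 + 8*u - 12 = (u - 6)*(u - 2)*(u - 1)*(u + 1)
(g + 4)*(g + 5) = g^2 + 9*g + 20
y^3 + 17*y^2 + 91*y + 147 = (y + 3)*(y + 7)^2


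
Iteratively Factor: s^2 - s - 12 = (s - 4)*(s + 3)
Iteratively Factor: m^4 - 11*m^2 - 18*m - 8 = (m + 2)*(m^3 - 2*m^2 - 7*m - 4) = (m - 4)*(m + 2)*(m^2 + 2*m + 1) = (m - 4)*(m + 1)*(m + 2)*(m + 1)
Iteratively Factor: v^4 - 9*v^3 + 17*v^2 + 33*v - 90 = (v - 3)*(v^3 - 6*v^2 - v + 30) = (v - 3)*(v + 2)*(v^2 - 8*v + 15) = (v - 5)*(v - 3)*(v + 2)*(v - 3)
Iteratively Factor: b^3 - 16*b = (b + 4)*(b^2 - 4*b) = (b - 4)*(b + 4)*(b)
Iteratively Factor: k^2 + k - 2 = (k - 1)*(k + 2)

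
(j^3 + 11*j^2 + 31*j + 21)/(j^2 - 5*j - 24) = (j^2 + 8*j + 7)/(j - 8)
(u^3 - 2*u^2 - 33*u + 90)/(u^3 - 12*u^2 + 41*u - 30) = (u^2 + 3*u - 18)/(u^2 - 7*u + 6)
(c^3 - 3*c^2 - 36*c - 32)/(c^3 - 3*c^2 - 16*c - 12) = (c^2 - 4*c - 32)/(c^2 - 4*c - 12)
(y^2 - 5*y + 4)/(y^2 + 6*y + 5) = (y^2 - 5*y + 4)/(y^2 + 6*y + 5)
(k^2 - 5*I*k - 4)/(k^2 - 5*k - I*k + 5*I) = (k - 4*I)/(k - 5)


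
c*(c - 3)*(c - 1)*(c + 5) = c^4 + c^3 - 17*c^2 + 15*c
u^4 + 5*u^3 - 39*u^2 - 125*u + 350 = (u - 5)*(u - 2)*(u + 5)*(u + 7)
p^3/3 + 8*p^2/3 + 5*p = p*(p/3 + 1)*(p + 5)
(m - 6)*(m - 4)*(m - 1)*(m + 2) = m^4 - 9*m^3 + 12*m^2 + 44*m - 48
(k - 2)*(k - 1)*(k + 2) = k^3 - k^2 - 4*k + 4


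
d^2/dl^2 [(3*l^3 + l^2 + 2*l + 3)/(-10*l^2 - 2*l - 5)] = 14*(-6*l^3 - 120*l^2 - 15*l + 19)/(1000*l^6 + 600*l^5 + 1620*l^4 + 608*l^3 + 810*l^2 + 150*l + 125)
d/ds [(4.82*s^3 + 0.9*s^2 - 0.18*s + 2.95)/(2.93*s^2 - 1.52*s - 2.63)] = (14.1226*s^4 - 14.6528*s^3 - 38.8704*s^2 - 22.021*s + 4.9574)/(8.5849*s^4 - 8.9072*s^3 - 13.1014*s^2 + 7.9952*s + 6.9169)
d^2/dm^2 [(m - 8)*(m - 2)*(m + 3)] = 6*m - 14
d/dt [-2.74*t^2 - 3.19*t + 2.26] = -5.48*t - 3.19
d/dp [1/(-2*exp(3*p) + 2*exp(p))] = (3*exp(2*p) - 1)*exp(-p)/(2*(1 - exp(2*p))^2)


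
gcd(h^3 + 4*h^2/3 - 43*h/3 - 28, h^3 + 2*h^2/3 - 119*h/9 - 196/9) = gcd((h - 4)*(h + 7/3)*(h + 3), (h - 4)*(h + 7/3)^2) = h^2 - 5*h/3 - 28/3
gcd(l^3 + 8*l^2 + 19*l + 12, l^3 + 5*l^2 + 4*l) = l^2 + 5*l + 4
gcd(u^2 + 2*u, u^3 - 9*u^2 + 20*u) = u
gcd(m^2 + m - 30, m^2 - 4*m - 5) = m - 5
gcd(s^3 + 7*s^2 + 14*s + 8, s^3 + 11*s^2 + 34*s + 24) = s^2 + 5*s + 4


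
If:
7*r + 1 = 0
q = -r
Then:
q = 1/7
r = -1/7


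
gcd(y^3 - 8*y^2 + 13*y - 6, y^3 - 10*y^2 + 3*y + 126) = y - 6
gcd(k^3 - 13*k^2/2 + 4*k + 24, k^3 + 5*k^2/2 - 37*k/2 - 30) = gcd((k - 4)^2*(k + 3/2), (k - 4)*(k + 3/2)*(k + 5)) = k^2 - 5*k/2 - 6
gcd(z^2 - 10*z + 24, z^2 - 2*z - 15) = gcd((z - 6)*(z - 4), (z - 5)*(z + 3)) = 1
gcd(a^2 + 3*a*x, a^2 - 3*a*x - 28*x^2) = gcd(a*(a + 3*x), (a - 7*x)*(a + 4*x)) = 1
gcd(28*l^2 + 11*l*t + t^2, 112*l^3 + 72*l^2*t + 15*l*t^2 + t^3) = 28*l^2 + 11*l*t + t^2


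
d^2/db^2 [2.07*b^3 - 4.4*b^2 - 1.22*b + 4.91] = 12.42*b - 8.8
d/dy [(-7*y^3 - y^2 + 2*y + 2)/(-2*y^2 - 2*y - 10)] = (7*y^4 + 14*y^3 + 108*y^2 + 14*y - 8)/(2*(y^4 + 2*y^3 + 11*y^2 + 10*y + 25))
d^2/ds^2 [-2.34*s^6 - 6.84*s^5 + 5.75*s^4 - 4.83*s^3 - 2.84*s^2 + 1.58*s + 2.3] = -70.2*s^4 - 136.8*s^3 + 69.0*s^2 - 28.98*s - 5.68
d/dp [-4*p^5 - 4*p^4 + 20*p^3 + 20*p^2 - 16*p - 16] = -20*p^4 - 16*p^3 + 60*p^2 + 40*p - 16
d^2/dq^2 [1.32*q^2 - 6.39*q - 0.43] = 2.64000000000000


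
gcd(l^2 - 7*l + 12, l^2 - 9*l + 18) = l - 3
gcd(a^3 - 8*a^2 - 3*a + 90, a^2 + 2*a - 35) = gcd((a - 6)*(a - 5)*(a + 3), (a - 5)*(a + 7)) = a - 5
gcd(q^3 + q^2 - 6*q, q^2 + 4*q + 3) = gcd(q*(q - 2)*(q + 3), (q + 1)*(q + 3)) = q + 3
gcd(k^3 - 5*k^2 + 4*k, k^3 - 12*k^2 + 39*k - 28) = k^2 - 5*k + 4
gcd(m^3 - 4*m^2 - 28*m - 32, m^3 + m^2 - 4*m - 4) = m + 2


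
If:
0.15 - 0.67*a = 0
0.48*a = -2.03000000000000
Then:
No Solution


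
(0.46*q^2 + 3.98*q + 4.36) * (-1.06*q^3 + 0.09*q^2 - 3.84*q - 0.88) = -0.4876*q^5 - 4.1774*q^4 - 6.0298*q^3 - 15.2956*q^2 - 20.2448*q - 3.8368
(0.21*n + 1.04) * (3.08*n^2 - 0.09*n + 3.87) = 0.6468*n^3 + 3.1843*n^2 + 0.7191*n + 4.0248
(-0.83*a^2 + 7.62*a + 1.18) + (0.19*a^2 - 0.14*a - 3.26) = -0.64*a^2 + 7.48*a - 2.08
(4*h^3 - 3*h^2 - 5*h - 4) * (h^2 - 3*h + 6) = 4*h^5 - 15*h^4 + 28*h^3 - 7*h^2 - 18*h - 24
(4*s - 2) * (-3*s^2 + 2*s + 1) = -12*s^3 + 14*s^2 - 2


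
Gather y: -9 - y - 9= -y - 18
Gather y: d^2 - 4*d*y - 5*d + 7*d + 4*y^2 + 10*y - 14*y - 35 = d^2 + 2*d + 4*y^2 + y*(-4*d - 4) - 35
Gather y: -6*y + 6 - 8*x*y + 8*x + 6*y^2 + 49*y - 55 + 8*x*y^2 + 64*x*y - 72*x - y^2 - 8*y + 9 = -64*x + y^2*(8*x + 5) + y*(56*x + 35) - 40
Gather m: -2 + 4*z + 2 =4*z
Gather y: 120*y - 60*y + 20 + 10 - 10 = 60*y + 20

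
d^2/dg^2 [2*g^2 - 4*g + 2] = 4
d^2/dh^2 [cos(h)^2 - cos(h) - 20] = cos(h) - 2*cos(2*h)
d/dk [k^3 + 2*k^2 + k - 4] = 3*k^2 + 4*k + 1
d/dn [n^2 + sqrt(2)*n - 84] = 2*n + sqrt(2)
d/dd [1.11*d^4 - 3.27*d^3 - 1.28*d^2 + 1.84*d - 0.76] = 4.44*d^3 - 9.81*d^2 - 2.56*d + 1.84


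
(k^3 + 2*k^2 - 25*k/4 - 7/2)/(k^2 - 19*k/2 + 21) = (4*k^3 + 8*k^2 - 25*k - 14)/(2*(2*k^2 - 19*k + 42))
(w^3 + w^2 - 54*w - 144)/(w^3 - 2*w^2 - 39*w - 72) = (w + 6)/(w + 3)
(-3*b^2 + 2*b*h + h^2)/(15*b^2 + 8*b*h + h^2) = (-b + h)/(5*b + h)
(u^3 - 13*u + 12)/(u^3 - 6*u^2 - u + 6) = (u^2 + u - 12)/(u^2 - 5*u - 6)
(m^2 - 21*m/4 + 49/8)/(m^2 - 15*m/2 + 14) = (m - 7/4)/(m - 4)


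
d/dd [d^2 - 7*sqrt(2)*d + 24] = 2*d - 7*sqrt(2)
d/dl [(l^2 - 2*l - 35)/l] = 1 + 35/l^2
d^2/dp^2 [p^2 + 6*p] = 2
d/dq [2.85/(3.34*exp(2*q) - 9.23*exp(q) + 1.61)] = (26.3055 - 19.038*exp(q))*exp(q)/(3.34*exp(2*q) - 9.23*exp(q) + 1.61)^2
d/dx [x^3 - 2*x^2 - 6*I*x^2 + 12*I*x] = 3*x^2 - 4*x - 12*I*x + 12*I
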